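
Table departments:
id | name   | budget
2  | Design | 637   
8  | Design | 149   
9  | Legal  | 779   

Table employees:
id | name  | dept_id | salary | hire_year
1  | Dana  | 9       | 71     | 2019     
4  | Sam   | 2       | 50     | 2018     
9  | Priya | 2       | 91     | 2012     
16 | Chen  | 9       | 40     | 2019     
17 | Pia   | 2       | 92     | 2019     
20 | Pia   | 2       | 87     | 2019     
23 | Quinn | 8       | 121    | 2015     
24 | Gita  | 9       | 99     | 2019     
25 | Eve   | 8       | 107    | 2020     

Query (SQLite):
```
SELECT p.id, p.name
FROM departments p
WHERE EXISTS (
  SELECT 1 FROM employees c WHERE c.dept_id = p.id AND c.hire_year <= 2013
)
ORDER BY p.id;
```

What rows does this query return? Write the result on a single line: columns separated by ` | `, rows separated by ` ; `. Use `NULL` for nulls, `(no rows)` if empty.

For each departments row, check whether any employees with matching dept_id has hire_year <= 2013.
Keep rows where that is true.

2 | Design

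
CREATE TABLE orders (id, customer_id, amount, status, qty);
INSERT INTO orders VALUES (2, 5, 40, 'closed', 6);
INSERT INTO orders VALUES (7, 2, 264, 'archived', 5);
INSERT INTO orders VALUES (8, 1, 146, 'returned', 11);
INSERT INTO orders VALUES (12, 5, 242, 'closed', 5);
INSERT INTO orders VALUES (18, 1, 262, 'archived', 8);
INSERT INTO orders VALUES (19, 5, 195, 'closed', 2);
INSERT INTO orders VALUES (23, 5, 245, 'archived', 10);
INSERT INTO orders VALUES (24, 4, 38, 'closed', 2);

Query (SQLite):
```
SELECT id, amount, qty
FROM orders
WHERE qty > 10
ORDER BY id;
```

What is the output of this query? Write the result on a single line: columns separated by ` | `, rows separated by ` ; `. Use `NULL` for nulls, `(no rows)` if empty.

8 | 146 | 11

qty > 10: ids {8}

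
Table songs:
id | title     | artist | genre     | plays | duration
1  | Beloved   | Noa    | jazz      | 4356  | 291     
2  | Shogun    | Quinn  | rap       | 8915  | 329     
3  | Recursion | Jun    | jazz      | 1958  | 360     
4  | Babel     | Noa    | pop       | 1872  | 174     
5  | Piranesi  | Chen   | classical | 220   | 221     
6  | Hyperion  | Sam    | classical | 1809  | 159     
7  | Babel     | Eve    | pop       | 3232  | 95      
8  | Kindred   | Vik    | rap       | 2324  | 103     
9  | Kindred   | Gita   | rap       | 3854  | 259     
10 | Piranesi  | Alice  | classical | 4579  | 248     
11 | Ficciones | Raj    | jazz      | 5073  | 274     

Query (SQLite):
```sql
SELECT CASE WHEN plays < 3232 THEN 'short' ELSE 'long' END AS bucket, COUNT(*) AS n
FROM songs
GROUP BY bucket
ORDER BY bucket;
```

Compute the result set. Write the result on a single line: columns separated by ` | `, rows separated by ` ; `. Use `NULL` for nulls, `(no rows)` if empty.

Bucket rows by plays < 3232 → 'short' else 'long'; count each bucket.

long | 6 ; short | 5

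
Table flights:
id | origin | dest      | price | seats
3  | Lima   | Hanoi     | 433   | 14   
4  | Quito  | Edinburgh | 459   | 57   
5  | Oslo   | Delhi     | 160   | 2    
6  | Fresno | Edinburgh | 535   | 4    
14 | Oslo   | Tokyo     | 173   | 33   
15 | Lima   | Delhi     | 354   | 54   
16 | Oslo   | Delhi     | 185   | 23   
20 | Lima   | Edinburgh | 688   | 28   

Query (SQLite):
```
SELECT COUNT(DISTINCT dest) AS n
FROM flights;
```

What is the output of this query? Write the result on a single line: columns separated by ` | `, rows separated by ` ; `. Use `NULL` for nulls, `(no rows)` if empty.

Count distinct non-NULL dest values.

4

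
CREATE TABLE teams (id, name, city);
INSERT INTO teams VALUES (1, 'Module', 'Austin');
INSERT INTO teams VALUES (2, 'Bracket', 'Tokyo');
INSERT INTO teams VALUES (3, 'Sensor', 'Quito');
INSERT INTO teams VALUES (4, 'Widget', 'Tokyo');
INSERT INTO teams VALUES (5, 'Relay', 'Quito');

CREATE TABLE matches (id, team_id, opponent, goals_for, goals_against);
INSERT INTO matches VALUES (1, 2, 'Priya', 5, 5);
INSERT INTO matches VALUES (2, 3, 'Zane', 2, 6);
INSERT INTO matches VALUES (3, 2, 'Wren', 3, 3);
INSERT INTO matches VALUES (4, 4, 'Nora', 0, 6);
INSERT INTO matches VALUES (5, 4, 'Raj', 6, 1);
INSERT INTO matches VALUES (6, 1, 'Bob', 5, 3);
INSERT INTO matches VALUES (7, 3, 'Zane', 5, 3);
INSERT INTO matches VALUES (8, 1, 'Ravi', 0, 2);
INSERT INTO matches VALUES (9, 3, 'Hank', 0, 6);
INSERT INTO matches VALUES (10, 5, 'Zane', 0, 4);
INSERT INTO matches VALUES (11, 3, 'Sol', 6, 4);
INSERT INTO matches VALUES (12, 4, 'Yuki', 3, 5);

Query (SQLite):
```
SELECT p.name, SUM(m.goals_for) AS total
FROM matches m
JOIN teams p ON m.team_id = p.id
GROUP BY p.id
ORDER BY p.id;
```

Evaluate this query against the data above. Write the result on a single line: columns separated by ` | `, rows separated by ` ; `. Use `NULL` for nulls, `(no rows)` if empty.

Join each matches row to its teams via team_id.
Group joined rows by teams.id; compute SUM(m.goals_for) per group.
  1: ids {6, 8} → SUM(m.goals_for)=5
  2: ids {1, 3} → SUM(m.goals_for)=8
  3: ids {2, 7, 9, 11} → SUM(m.goals_for)=13
  4: ids {4, 5, 12} → SUM(m.goals_for)=9
  5: ids {10} → SUM(m.goals_for)=0

Module | 5 ; Bracket | 8 ; Sensor | 13 ; Widget | 9 ; Relay | 0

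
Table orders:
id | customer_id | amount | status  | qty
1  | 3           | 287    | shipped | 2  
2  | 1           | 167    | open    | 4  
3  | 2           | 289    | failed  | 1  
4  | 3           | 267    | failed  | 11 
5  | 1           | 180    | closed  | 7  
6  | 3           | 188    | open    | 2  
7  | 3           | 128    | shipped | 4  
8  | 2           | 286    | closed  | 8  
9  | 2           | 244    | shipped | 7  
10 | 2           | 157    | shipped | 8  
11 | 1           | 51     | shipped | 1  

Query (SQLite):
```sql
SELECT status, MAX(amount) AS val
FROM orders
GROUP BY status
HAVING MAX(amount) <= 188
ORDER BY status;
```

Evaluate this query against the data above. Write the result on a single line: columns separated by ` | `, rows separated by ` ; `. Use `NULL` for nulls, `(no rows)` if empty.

Partition orders by status; compute MAX(amount) within each group.
HAVING: keep groups where MAX(amount) <= 188.
  closed: ids {5, 8} → MAX(amount)=286
  failed: ids {3, 4} → MAX(amount)=289
  open: ids {2, 6} → MAX(amount)=188
  shipped: ids {1, 7, 9, 10, 11} → MAX(amount)=287

open | 188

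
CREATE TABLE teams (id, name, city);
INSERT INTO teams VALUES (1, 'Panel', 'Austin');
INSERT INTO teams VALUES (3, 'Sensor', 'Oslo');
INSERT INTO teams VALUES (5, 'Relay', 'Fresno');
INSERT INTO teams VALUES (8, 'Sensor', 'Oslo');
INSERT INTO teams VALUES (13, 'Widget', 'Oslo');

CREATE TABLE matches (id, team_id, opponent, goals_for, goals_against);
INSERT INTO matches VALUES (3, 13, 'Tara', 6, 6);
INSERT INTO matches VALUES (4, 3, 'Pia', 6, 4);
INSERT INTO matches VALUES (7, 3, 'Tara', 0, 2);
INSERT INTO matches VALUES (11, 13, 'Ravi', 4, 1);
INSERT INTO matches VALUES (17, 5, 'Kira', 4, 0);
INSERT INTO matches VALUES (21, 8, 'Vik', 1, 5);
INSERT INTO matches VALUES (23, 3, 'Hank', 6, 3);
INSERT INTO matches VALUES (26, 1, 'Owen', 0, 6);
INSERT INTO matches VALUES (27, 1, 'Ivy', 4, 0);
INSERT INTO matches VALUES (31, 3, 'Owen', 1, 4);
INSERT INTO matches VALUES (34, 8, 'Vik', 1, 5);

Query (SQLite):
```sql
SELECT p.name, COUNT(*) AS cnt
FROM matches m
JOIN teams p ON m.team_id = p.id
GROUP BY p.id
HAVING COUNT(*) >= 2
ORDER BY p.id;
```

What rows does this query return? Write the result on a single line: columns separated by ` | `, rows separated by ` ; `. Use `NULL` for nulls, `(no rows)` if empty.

Join each matches row to its teams via team_id.
Group joined rows by teams.id; compute COUNT(*) per group.
HAVING: keep groups with count ≥ 2.
  1: ids {26, 27} → COUNT(*)=2
  3: ids {4, 7, 23, 31} → COUNT(*)=4
  5: ids {17} → COUNT(*)=1
  8: ids {21, 34} → COUNT(*)=2
  13: ids {3, 11} → COUNT(*)=2

Panel | 2 ; Sensor | 4 ; Sensor | 2 ; Widget | 2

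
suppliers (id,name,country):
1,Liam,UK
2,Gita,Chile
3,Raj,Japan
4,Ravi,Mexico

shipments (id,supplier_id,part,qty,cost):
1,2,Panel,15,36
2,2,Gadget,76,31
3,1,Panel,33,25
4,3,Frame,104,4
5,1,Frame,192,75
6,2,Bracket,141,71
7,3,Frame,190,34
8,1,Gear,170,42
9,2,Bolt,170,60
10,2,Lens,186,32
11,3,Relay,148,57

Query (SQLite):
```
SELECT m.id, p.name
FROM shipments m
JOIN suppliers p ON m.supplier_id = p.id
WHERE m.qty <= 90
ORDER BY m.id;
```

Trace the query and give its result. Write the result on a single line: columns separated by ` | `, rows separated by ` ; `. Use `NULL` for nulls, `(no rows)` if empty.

1 | Gita ; 2 | Gita ; 3 | Liam

Each shipments row matches the suppliers row where supplier_id = suppliers.id.
Then keep rows with m.qty <= 90.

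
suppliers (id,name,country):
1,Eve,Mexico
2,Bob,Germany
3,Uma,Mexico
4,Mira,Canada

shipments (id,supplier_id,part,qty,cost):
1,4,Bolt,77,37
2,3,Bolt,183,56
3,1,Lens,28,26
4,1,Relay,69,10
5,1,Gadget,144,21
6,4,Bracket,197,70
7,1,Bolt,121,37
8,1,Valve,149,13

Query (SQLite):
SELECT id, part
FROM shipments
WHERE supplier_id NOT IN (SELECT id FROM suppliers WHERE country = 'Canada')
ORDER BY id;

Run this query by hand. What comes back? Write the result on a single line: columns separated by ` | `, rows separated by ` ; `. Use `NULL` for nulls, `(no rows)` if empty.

Inner query: suppliers.id where country = 'Canada'.
Outer: keep shipments rows whose supplier_id is not in that set.
Inner query → {4}

2 | Bolt ; 3 | Lens ; 4 | Relay ; 5 | Gadget ; 7 | Bolt ; 8 | Valve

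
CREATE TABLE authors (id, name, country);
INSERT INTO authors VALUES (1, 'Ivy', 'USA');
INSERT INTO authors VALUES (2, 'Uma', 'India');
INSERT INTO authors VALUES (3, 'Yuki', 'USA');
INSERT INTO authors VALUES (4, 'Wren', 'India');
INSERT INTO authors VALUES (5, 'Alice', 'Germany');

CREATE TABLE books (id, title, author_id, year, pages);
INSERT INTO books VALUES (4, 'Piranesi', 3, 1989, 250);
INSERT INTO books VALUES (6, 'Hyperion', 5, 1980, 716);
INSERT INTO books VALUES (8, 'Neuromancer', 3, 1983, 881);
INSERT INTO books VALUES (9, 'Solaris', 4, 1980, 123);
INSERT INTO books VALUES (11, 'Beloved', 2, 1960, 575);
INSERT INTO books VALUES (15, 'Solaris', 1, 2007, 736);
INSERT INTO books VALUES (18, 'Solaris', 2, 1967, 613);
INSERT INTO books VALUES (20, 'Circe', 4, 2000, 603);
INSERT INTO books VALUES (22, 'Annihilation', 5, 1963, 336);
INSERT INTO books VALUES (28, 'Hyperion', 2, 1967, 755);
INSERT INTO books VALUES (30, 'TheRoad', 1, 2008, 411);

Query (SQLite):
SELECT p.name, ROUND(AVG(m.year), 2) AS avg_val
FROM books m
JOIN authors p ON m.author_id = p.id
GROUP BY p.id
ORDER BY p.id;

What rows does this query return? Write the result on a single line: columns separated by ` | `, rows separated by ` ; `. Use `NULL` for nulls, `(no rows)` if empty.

Join each books row to its authors via author_id.
Group joined rows by authors.id; compute ROUND(AVG(m.year), 2) per group.
  1: ids {15, 30} → ROUND(AVG(m.year), 2)=2007.5
  2: ids {11, 18, 28} → ROUND(AVG(m.year), 2)=1964.67
  3: ids {4, 8} → ROUND(AVG(m.year), 2)=1986
  4: ids {9, 20} → ROUND(AVG(m.year), 2)=1990
  5: ids {6, 22} → ROUND(AVG(m.year), 2)=1971.5

Ivy | 2007.5 ; Uma | 1964.67 ; Yuki | 1986 ; Wren | 1990 ; Alice | 1971.5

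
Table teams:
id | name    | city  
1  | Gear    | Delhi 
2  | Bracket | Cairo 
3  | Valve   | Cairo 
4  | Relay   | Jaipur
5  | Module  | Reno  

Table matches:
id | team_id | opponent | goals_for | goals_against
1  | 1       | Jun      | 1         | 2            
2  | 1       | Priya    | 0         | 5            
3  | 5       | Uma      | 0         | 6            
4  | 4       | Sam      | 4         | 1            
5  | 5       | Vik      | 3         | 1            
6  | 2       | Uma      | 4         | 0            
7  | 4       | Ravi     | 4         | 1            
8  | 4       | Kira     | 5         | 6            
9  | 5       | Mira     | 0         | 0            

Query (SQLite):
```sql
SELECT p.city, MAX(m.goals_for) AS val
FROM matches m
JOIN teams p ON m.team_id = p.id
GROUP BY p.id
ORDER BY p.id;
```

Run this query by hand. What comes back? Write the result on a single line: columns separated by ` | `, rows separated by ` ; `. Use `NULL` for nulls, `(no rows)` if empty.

Join each matches row to its teams via team_id.
Group joined rows by teams.id; compute MAX(m.goals_for) per group.
  1: ids {1, 2} → MAX(m.goals_for)=1
  2: ids {6} → MAX(m.goals_for)=4
  4: ids {4, 7, 8} → MAX(m.goals_for)=5
  5: ids {3, 5, 9} → MAX(m.goals_for)=3

Delhi | 1 ; Cairo | 4 ; Jaipur | 5 ; Reno | 3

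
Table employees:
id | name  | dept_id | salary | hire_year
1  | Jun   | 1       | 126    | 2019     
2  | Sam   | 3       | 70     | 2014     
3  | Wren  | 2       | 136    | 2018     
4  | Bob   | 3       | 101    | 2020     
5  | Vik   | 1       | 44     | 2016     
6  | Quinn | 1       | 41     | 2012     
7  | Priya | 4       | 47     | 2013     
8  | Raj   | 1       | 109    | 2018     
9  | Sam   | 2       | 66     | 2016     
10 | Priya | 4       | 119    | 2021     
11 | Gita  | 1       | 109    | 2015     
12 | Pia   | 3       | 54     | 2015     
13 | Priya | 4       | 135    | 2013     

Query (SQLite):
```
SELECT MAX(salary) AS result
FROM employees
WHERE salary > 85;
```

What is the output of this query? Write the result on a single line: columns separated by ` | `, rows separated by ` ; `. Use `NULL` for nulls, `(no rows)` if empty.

136

Rows where salary > 85 → salary values: [126, 136, 101, 109, 119, 109, 135].
MAX of non-NULL values = 136.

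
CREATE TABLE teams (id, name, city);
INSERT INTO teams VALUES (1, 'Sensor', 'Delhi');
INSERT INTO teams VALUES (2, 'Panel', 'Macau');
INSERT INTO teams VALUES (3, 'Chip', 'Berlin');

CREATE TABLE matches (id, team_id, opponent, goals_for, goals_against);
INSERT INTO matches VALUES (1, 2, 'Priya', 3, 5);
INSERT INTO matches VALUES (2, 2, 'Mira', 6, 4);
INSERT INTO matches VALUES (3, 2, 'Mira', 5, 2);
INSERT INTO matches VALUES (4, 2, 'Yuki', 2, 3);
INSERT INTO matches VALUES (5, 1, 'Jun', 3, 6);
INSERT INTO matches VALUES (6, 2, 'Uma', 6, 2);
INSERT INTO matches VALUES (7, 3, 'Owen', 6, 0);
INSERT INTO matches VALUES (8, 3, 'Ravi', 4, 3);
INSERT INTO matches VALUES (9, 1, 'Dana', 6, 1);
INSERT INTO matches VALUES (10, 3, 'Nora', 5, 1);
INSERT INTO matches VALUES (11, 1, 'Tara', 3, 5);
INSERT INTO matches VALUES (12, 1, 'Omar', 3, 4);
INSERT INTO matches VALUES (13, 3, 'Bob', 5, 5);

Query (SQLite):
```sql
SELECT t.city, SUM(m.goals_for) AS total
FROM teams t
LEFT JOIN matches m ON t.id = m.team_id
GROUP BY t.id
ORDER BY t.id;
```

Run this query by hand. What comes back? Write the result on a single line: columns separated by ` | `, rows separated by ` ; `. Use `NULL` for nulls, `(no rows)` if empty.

Delhi | 15 ; Macau | 22 ; Berlin | 20

LEFT JOIN keeps every teams row; unmatched ones get NULL for matches columns.
Group by teams.id and compute SUM(m.goals_for). SUM over an all-NULL group is NULL.
  1: ids {5, 9, 11, 12} → SUM(m.goals_for)=15
  2: ids {1, 2, 3, 4, 6} → SUM(m.goals_for)=22
  3: ids {7, 8, 10, 13} → SUM(m.goals_for)=20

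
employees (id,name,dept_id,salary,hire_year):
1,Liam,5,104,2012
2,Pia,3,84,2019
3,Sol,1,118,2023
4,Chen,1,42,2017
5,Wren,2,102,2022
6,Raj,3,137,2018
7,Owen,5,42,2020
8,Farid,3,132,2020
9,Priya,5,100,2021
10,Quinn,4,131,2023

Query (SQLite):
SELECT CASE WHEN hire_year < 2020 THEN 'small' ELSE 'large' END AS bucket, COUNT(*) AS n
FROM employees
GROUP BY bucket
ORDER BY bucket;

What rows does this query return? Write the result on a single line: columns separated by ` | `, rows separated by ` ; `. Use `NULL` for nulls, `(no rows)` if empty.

large | 6 ; small | 4

Bucket rows by hire_year < 2020 → 'small' else 'large'; count each bucket.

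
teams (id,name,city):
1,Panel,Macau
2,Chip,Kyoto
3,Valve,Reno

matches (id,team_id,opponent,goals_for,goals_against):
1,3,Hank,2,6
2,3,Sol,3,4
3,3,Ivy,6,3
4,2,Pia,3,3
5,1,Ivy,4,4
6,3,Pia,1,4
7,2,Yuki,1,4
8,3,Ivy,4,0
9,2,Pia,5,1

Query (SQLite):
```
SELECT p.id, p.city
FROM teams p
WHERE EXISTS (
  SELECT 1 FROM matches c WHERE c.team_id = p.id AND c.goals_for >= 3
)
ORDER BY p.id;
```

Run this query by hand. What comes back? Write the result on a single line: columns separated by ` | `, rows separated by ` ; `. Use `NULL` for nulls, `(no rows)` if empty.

For each teams row, check whether any matches with matching team_id has goals_for >= 3.
Keep rows where that is true.

1 | Macau ; 2 | Kyoto ; 3 | Reno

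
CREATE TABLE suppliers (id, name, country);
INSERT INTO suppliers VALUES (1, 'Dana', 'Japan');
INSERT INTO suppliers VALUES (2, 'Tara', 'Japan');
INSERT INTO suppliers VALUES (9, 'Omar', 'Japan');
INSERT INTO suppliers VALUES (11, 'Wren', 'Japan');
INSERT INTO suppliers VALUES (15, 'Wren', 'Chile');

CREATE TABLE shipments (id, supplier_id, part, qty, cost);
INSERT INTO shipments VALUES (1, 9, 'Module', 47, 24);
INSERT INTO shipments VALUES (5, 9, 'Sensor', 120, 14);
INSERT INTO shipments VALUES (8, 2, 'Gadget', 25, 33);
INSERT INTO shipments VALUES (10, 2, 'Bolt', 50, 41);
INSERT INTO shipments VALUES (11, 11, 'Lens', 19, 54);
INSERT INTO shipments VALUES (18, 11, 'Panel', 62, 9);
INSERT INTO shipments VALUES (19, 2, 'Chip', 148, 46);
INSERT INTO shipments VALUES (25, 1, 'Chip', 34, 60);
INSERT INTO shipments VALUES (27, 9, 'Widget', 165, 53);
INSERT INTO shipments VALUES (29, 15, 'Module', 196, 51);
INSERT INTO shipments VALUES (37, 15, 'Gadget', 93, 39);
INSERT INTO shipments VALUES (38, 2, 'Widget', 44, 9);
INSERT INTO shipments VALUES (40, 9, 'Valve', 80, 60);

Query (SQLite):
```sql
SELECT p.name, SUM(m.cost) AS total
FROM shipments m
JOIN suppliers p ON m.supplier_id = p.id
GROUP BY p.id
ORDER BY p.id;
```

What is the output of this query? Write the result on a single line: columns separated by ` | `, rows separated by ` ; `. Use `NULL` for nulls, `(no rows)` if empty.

Join each shipments row to its suppliers via supplier_id.
Group joined rows by suppliers.id; compute SUM(m.cost) per group.
  1: ids {25} → SUM(m.cost)=60
  2: ids {8, 10, 19, 38} → SUM(m.cost)=129
  9: ids {1, 5, 27, 40} → SUM(m.cost)=151
  11: ids {11, 18} → SUM(m.cost)=63
  15: ids {29, 37} → SUM(m.cost)=90

Dana | 60 ; Tara | 129 ; Omar | 151 ; Wren | 63 ; Wren | 90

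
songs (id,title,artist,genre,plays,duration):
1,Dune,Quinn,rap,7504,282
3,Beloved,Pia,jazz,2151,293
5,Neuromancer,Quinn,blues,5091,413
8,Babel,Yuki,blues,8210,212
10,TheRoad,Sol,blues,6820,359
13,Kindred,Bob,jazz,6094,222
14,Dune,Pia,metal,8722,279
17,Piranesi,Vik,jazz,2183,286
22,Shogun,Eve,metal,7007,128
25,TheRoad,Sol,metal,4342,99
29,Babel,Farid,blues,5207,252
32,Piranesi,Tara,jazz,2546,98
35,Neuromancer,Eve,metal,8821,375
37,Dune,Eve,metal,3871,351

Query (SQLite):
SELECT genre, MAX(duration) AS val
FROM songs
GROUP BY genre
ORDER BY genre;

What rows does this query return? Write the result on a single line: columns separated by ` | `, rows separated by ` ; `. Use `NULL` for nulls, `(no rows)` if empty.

Partition songs by genre; compute MAX(duration) within each group.
  blues: ids {5, 8, 10, 29} → MAX(duration)=413
  jazz: ids {3, 13, 17, 32} → MAX(duration)=293
  metal: ids {14, 22, 25, 35, 37} → MAX(duration)=375
  rap: ids {1} → MAX(duration)=282

blues | 413 ; jazz | 293 ; metal | 375 ; rap | 282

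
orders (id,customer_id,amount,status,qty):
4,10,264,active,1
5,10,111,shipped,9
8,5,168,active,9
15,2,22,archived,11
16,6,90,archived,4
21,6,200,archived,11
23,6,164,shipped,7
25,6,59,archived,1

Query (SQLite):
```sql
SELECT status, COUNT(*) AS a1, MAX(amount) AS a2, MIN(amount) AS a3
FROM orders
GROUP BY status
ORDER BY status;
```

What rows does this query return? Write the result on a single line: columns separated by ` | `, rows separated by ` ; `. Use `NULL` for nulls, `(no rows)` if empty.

Group orders by status.
Per group compute: COUNT(*), MAX(amount), MIN(amount).
  active: ids {4, 8} → COUNT(*)=2, MAX(amount)=264, MIN(amount)=168
  archived: ids {15, 16, 21, 25} → COUNT(*)=4, MAX(amount)=200, MIN(amount)=22
  shipped: ids {5, 23} → COUNT(*)=2, MAX(amount)=164, MIN(amount)=111

active | 2 | 264 | 168 ; archived | 4 | 200 | 22 ; shipped | 2 | 164 | 111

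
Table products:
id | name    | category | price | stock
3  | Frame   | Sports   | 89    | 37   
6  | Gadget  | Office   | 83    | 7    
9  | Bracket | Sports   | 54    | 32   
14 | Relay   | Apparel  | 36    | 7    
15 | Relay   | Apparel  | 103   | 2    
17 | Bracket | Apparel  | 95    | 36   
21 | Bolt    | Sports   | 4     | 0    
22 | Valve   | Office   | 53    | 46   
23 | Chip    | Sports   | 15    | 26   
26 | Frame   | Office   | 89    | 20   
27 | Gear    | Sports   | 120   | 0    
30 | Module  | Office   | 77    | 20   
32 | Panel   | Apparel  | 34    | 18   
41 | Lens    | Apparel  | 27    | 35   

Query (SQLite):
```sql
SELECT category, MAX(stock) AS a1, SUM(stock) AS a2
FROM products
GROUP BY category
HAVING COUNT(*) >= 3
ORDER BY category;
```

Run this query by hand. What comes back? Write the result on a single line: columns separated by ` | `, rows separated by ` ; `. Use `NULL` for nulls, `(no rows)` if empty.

Apparel | 36 | 98 ; Office | 46 | 93 ; Sports | 37 | 95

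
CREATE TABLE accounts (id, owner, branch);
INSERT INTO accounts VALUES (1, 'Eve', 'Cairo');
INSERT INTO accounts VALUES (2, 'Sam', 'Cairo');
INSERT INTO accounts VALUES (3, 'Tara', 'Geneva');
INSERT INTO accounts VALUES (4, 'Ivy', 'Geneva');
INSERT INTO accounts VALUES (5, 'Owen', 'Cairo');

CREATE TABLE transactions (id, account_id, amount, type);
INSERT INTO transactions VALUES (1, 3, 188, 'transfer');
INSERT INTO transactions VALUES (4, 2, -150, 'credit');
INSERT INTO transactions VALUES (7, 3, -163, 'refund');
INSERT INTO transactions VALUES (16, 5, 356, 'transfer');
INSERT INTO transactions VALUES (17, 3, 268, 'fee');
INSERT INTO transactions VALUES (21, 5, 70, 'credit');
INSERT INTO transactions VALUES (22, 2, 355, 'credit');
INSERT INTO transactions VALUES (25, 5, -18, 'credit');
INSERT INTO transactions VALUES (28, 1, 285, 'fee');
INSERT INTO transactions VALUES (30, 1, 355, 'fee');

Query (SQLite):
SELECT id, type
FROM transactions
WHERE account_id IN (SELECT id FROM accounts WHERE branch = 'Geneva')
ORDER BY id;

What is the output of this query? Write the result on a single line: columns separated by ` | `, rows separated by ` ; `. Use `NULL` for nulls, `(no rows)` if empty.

1 | transfer ; 7 | refund ; 17 | fee

Inner query: accounts.id where branch = 'Geneva'.
Outer: keep transactions rows whose account_id is in that set.
Inner query → {3, 4}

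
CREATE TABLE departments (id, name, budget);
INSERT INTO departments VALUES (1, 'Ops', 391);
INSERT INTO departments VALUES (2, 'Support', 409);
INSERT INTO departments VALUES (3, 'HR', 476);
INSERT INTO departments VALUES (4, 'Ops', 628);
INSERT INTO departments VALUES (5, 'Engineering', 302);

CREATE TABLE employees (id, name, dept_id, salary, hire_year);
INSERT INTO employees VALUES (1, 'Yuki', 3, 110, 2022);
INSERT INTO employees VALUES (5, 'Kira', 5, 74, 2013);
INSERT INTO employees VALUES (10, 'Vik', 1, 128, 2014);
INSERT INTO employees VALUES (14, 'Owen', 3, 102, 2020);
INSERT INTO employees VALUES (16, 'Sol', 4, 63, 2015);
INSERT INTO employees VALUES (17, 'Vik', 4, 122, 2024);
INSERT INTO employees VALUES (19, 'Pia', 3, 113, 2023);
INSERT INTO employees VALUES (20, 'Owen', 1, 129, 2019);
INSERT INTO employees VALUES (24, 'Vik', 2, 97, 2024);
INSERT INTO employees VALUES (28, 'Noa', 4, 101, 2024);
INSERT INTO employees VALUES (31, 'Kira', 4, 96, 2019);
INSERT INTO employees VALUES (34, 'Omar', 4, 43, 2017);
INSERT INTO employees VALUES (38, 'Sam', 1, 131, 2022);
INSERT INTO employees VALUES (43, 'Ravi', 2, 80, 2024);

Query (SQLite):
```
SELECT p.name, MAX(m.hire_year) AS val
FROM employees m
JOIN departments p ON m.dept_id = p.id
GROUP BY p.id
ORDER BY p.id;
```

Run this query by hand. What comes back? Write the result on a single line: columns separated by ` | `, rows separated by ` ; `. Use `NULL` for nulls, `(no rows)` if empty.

Join each employees row to its departments via dept_id.
Group joined rows by departments.id; compute MAX(m.hire_year) per group.
  1: ids {10, 20, 38} → MAX(m.hire_year)=2022
  2: ids {24, 43} → MAX(m.hire_year)=2024
  3: ids {1, 14, 19} → MAX(m.hire_year)=2023
  4: ids {16, 17, 28, 31, 34} → MAX(m.hire_year)=2024
  5: ids {5} → MAX(m.hire_year)=2013

Ops | 2022 ; Support | 2024 ; HR | 2023 ; Ops | 2024 ; Engineering | 2013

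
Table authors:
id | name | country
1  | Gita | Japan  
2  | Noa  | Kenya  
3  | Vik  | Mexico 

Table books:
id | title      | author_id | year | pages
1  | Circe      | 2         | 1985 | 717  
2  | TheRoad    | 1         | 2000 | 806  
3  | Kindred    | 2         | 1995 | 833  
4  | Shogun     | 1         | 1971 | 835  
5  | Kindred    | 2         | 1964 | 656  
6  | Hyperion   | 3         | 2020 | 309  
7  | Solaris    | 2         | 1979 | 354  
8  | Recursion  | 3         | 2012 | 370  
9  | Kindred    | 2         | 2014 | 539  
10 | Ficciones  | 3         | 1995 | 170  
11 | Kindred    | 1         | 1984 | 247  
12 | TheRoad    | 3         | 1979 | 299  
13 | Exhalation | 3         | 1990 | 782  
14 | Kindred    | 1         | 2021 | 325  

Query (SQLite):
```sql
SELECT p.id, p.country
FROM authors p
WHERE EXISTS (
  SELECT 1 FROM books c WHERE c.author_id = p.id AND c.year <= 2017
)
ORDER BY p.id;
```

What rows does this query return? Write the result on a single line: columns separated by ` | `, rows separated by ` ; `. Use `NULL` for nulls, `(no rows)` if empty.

For each authors row, check whether any books with matching author_id has year <= 2017.
Keep rows where that is true.

1 | Japan ; 2 | Kenya ; 3 | Mexico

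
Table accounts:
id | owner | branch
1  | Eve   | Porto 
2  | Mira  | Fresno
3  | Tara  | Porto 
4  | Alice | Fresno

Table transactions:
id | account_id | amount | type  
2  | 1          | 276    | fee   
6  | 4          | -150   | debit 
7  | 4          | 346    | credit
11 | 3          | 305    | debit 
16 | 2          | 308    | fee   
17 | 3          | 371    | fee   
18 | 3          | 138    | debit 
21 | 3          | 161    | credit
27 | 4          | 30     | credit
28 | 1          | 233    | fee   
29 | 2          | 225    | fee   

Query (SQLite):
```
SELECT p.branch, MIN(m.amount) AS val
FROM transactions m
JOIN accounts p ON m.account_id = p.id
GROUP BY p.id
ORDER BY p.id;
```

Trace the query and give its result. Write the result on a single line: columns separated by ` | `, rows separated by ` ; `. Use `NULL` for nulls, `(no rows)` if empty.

Join each transactions row to its accounts via account_id.
Group joined rows by accounts.id; compute MIN(m.amount) per group.
  1: ids {2, 28} → MIN(m.amount)=233
  2: ids {16, 29} → MIN(m.amount)=225
  3: ids {11, 17, 18, 21} → MIN(m.amount)=138
  4: ids {6, 7, 27} → MIN(m.amount)=-150

Porto | 233 ; Fresno | 225 ; Porto | 138 ; Fresno | -150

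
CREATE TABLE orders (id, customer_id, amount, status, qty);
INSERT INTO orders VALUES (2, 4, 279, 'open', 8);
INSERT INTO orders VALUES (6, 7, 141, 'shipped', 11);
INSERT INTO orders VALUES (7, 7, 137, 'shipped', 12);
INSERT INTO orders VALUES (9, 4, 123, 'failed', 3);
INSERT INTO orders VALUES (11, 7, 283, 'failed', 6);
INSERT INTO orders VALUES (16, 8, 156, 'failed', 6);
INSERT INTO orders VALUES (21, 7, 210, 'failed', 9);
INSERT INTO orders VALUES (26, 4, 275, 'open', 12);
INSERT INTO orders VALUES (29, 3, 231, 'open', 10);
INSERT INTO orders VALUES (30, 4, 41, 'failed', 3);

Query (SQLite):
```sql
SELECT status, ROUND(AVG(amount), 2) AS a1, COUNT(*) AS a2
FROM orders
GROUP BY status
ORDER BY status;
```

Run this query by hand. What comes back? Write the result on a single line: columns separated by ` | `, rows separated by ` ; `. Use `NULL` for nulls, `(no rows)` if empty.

Group orders by status.
Per group compute: ROUND(AVG(amount), 2), COUNT(*).
  failed: ids {9, 11, 16, 21, 30} → ROUND(AVG(amount), 2)=162.6, COUNT(*)=5
  open: ids {2, 26, 29} → ROUND(AVG(amount), 2)=261.67, COUNT(*)=3
  shipped: ids {6, 7} → ROUND(AVG(amount), 2)=139, COUNT(*)=2

failed | 162.6 | 5 ; open | 261.67 | 3 ; shipped | 139 | 2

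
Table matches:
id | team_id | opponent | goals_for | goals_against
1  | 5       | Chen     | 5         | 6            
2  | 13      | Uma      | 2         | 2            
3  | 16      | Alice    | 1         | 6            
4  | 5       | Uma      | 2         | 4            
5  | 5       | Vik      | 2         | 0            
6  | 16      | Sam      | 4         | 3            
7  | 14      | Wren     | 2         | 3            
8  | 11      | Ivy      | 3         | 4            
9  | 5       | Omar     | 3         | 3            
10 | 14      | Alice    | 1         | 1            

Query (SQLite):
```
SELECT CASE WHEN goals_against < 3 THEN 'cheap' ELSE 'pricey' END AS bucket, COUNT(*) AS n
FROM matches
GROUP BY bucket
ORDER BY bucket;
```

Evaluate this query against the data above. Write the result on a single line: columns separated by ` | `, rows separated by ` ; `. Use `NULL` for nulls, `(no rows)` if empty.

Bucket rows by goals_against < 3 → 'cheap' else 'pricey'; count each bucket.

cheap | 3 ; pricey | 7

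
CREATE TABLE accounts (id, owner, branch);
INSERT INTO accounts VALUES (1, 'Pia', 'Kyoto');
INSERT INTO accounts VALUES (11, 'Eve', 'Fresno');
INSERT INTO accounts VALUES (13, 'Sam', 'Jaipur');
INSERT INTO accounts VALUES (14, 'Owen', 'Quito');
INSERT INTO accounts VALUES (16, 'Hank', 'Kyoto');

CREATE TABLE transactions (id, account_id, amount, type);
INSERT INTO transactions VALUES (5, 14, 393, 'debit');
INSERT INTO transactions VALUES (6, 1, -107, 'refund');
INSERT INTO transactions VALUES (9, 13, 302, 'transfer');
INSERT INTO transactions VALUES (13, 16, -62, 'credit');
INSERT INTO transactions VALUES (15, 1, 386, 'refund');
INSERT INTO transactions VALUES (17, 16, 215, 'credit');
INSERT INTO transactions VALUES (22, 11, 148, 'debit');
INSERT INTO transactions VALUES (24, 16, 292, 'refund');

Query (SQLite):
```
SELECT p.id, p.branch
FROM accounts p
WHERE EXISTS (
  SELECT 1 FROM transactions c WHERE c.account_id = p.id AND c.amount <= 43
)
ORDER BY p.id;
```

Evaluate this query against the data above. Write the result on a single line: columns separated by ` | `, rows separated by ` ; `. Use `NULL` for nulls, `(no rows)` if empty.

1 | Kyoto ; 16 | Kyoto

For each accounts row, check whether any transactions with matching account_id has amount <= 43.
Keep rows where that is true.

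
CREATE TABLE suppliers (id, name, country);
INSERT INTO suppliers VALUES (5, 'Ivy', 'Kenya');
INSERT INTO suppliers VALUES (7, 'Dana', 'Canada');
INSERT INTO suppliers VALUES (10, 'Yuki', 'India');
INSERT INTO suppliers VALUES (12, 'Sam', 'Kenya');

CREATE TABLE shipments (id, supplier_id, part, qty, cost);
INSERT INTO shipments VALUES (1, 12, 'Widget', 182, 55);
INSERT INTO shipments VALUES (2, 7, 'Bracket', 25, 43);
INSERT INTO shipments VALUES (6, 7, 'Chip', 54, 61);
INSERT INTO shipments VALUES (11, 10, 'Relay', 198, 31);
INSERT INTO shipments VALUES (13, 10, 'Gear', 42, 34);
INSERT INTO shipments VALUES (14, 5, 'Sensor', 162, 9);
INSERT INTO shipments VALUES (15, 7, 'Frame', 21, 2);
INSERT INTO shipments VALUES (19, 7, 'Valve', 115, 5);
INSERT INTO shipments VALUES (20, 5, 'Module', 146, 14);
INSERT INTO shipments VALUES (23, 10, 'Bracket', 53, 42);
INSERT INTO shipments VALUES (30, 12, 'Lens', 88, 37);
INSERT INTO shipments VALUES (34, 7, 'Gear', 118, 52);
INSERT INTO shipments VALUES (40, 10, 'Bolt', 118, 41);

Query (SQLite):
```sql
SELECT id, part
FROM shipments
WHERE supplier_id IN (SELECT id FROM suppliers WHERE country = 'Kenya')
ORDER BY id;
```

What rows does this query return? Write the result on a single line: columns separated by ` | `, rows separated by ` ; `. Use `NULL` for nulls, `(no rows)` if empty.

Inner query: suppliers.id where country = 'Kenya'.
Outer: keep shipments rows whose supplier_id is in that set.
Inner query → {5, 12}

1 | Widget ; 14 | Sensor ; 20 | Module ; 30 | Lens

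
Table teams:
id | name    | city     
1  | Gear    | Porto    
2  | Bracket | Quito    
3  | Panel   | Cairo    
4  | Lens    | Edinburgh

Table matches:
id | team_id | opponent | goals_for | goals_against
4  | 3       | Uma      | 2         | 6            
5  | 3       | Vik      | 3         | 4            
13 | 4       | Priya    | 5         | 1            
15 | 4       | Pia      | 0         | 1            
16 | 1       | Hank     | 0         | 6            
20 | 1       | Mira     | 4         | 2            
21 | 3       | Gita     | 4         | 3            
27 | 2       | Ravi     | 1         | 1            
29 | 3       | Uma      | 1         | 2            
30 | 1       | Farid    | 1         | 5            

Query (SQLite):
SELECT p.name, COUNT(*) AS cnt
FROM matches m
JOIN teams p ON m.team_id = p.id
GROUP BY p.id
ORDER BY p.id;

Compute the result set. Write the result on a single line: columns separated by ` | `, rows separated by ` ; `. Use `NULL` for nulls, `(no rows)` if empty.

Gear | 3 ; Bracket | 1 ; Panel | 4 ; Lens | 2

Join each matches row to its teams via team_id.
Group joined rows by teams.id; compute COUNT(*) per group.
  1: ids {16, 20, 30} → COUNT(*)=3
  2: ids {27} → COUNT(*)=1
  3: ids {4, 5, 21, 29} → COUNT(*)=4
  4: ids {13, 15} → COUNT(*)=2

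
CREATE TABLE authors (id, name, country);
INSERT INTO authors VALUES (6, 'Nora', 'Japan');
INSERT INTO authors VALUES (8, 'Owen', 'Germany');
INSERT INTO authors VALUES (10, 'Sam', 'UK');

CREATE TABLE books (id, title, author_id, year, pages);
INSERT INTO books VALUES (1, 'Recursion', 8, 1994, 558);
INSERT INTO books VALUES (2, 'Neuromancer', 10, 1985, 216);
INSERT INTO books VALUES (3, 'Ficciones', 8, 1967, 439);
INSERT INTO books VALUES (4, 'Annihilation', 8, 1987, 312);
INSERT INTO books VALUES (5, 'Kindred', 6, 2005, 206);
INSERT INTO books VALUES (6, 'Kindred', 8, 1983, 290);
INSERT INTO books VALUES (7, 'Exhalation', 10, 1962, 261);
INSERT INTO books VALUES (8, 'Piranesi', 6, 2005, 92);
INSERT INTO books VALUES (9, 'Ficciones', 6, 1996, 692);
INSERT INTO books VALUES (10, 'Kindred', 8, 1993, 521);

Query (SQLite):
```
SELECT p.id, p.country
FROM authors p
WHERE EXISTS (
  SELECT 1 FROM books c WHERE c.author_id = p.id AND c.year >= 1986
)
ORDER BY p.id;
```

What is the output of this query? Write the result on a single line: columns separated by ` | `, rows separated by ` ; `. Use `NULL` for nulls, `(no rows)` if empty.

6 | Japan ; 8 | Germany

For each authors row, check whether any books with matching author_id has year >= 1986.
Keep rows where that is true.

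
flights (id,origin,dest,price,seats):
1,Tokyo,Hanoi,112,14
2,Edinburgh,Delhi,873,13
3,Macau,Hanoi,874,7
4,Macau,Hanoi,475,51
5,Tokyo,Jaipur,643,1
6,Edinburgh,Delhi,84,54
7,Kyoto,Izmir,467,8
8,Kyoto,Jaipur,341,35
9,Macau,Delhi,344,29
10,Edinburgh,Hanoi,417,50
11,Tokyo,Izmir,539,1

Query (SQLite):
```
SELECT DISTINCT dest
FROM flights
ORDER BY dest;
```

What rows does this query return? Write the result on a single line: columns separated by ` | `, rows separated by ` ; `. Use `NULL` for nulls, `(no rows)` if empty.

Delhi ; Hanoi ; Izmir ; Jaipur

Collect distinct dest values from flights.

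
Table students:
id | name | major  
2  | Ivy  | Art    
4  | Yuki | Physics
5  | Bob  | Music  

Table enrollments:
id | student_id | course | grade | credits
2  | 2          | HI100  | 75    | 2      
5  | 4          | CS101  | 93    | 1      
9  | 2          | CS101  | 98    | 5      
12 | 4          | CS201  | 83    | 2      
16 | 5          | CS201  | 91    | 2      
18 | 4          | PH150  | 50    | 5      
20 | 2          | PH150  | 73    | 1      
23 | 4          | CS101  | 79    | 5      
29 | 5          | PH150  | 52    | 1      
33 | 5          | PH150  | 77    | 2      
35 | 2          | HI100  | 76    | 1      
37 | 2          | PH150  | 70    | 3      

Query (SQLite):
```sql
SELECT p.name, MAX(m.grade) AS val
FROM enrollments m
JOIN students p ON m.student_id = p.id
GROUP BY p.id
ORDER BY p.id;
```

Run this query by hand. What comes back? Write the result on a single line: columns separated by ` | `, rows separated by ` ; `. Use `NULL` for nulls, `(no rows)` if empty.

Join each enrollments row to its students via student_id.
Group joined rows by students.id; compute MAX(m.grade) per group.
  2: ids {2, 9, 20, 35, 37} → MAX(m.grade)=98
  4: ids {5, 12, 18, 23} → MAX(m.grade)=93
  5: ids {16, 29, 33} → MAX(m.grade)=91

Ivy | 98 ; Yuki | 93 ; Bob | 91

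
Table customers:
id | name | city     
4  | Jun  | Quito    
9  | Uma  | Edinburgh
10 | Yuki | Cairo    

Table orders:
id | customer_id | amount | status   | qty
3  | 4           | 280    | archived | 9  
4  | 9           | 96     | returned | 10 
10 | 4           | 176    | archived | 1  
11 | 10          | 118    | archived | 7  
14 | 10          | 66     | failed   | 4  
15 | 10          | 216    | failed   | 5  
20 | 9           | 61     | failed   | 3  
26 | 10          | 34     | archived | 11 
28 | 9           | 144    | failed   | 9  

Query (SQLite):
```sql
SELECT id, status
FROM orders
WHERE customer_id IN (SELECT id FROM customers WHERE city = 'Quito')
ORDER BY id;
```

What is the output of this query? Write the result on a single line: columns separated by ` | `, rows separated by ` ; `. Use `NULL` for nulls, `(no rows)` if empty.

3 | archived ; 10 | archived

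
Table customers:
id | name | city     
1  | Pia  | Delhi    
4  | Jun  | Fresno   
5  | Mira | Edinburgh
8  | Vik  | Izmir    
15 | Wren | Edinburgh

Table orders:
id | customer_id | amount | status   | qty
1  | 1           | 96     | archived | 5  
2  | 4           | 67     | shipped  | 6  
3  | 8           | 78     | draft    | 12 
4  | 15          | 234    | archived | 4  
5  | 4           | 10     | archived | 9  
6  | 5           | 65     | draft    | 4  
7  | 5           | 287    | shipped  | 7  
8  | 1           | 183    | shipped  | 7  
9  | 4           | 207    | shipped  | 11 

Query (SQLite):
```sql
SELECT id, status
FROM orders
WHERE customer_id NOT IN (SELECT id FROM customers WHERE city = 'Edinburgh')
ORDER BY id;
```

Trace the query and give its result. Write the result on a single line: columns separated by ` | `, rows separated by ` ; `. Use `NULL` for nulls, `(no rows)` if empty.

Inner query: customers.id where city = 'Edinburgh'.
Outer: keep orders rows whose customer_id is not in that set.
Inner query → {5, 15}

1 | archived ; 2 | shipped ; 3 | draft ; 5 | archived ; 8 | shipped ; 9 | shipped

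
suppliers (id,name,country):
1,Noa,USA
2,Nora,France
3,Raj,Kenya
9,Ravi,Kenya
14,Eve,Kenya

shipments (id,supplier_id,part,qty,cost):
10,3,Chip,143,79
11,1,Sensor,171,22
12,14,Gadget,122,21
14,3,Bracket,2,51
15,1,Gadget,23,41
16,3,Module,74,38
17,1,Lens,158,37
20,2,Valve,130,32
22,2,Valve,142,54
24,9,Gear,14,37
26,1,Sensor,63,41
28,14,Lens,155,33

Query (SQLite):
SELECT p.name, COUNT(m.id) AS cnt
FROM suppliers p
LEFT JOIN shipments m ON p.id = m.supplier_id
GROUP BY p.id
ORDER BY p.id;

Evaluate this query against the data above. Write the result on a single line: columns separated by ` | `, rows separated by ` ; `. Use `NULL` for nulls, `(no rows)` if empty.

Noa | 4 ; Nora | 2 ; Raj | 3 ; Ravi | 1 ; Eve | 2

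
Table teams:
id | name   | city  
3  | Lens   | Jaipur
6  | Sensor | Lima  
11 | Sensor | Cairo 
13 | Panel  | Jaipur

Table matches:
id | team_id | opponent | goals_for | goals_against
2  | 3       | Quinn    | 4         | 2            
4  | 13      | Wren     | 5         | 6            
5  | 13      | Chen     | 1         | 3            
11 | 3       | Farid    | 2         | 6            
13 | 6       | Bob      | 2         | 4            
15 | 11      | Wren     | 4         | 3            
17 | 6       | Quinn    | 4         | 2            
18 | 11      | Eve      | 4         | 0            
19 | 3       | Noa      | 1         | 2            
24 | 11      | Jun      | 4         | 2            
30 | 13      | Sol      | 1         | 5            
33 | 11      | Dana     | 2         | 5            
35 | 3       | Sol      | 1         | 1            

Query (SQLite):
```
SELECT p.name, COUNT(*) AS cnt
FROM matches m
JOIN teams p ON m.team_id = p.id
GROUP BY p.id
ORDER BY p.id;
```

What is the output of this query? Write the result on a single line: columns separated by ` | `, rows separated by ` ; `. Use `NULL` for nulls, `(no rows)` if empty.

Lens | 4 ; Sensor | 2 ; Sensor | 4 ; Panel | 3

Join each matches row to its teams via team_id.
Group joined rows by teams.id; compute COUNT(*) per group.
  3: ids {2, 11, 19, 35} → COUNT(*)=4
  6: ids {13, 17} → COUNT(*)=2
  11: ids {15, 18, 24, 33} → COUNT(*)=4
  13: ids {4, 5, 30} → COUNT(*)=3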